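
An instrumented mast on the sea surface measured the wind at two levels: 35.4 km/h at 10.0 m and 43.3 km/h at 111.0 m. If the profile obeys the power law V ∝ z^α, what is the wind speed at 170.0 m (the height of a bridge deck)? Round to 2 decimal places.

44.87 km/h

First find α: α = ln(V₂/V₁)/ln(z₂/z₁) = ln(43.3/35.4)/ln(111.0/10.0) = 0.20144/2.40695 = 0.0837
Extrapolate from 111.0 m to 170.0 m: V₃ = 43.3 × (170.0/111.0)^0.0837 = 43.3 × 1.0363 = 44.8726 km/h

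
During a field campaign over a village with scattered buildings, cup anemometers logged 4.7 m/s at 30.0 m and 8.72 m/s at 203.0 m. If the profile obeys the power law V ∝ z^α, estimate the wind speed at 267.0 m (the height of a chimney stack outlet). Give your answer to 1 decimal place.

9.5 m/s

First find α: α = ln(V₂/V₁)/ln(z₂/z₁) = ln(8.72/4.7)/ln(203.0/30.0) = 0.61806/1.91201 = 0.3232
Extrapolate from 203.0 m to 267.0 m: V₃ = 8.72 × (267.0/203.0)^0.3232 = 8.72 × 1.0926 = 9.5277 m/s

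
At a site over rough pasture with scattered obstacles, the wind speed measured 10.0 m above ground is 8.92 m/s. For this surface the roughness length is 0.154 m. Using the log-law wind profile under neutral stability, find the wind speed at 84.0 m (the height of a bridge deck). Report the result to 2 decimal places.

13.47 m/s

Log law: V(z) ∝ ln(z/z₀), so V₂/V₁ = ln(z₂/z₀) / ln(z₁/z₀).
ln(84.0/0.154) = 6.3016, ln(10.0/0.154) = 4.1734
V₂ = 8.92 × 6.3016/4.1734 = 8.92 × 1.5100 = 13.4688 m/s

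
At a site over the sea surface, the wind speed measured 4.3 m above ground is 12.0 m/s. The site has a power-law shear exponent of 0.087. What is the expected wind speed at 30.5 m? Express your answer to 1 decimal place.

Power-law profile: V₂ = V₁ · (z₂/z₁)^α
V₂ = 12.0 × (30.5/4.3)^0.087 = 12.0 × (7.0930)^0.087
    = 12.0 × 1.1858 = 14.2300 m/s

14.2 m/s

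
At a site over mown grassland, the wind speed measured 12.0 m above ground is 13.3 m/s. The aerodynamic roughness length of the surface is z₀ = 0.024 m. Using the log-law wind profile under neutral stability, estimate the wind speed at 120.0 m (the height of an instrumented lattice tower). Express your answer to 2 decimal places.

18.23 m/s

Log law: V(z) ∝ ln(z/z₀), so V₂/V₁ = ln(z₂/z₀) / ln(z₁/z₀).
ln(120.0/0.024) = 8.5172, ln(12.0/0.024) = 6.2146
V₂ = 13.3 × 8.5172/6.2146 = 13.3 × 1.3705 = 18.2278 m/s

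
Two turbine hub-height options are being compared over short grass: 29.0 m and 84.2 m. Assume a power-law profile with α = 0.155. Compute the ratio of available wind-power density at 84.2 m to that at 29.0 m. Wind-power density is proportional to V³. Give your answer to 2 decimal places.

1.64

Speed ratio: V_B/V_A = (z_B/z_A)^α = (84.2/29.0)^0.155 = (2.9034)^0.155 = 1.17965
Power-density ratio: P_B/P_A = (V_B/V_A)³ = (1.17965)³ = 1.64155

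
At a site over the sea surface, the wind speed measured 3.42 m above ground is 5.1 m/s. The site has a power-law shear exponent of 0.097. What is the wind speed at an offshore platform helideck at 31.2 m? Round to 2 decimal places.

Power-law profile: V₂ = V₁ · (z₂/z₁)^α
V₂ = 5.1 × (31.2/3.42)^0.097 = 5.1 × (9.1228)^0.097
    = 5.1 × 1.2392 = 6.3198 m/s

6.32 m/s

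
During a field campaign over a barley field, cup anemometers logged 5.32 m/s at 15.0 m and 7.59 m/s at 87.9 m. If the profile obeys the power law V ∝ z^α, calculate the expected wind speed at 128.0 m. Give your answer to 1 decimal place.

8.2 m/s

First find α: α = ln(V₂/V₁)/ln(z₂/z₁) = ln(7.59/5.32)/ln(87.9/15.0) = 0.35536/1.76815 = 0.2010
Extrapolate from 87.9 m to 128.0 m: V₃ = 7.59 × (128.0/87.9)^0.2010 = 7.59 × 1.0785 = 8.1855 m/s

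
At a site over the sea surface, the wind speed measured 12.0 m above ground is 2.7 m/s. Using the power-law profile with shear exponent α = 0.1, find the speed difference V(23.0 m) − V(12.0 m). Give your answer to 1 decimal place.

Power law: V₂ = V₁ · (z₂/z₁)^α = 2.7 × (1.9167)^0.1 = 2.8815 m/s
ΔV = 2.8815 − 2.7 = 0.1815 m/s

0.2 m/s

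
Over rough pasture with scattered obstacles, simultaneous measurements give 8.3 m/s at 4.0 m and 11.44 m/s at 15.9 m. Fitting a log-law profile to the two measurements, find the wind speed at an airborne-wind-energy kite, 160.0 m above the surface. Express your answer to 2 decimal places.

16.69 m/s

Log law: V ∝ ln(z/z₀). From the pair, with r = V₁/V₂ = 0.72552,
ln z₀ = (ln z₁ − r·ln z₂)/(1 − r) = (1.3863 − 0.72552×2.7663)/0.27448 = -2.2615 → z₀ = 0.1042 m
V₃ = V₁ · ln(z₃/z₀)/ln(z₁/z₀) = 8.3 × 7.3367/3.6478 = 16.6934 m/s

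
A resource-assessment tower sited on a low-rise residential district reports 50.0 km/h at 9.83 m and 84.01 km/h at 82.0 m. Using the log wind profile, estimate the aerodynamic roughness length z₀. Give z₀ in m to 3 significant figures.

Log law: V(z) ∝ ln(z/z₀). With r = V₁/V₂ = 50.0/84.01 = 0.59517,
r · ln(z₂/z₀) = ln(z₁/z₀) ⇒ ln z₀ = (ln z₁ − r·ln z₂)/(1 − r)
ln z₀ = (2.28544 − 0.59517×4.40672) / 0.40483 = -0.8332
z₀ = exp(-0.8332) = 0.4347 m

z₀ ≈ 0.435 m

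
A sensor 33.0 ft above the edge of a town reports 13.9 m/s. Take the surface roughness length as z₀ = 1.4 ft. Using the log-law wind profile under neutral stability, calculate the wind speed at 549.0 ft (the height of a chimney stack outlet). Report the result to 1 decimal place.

Log law: V(z) ∝ ln(z/z₀), so V₂/V₁ = ln(z₂/z₀) / ln(z₁/z₀).
ln(549.0/1.4) = 5.9716, ln(33.0/1.4) = 3.1600
V₂ = 13.9 × 5.9716/3.1600 = 13.9 × 1.8897 = 26.2673 m/s

26.3 m/s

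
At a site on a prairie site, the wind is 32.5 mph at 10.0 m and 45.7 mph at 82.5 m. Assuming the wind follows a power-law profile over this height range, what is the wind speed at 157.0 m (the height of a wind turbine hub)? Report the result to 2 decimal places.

50.71 mph

First find α: α = ln(V₂/V₁)/ln(z₂/z₁) = ln(45.7/32.5)/ln(82.5/10.0) = 0.34086/2.11021 = 0.1615
Extrapolate from 82.5 m to 157.0 m: V₃ = 45.7 × (157.0/82.5)^0.1615 = 45.7 × 1.1095 = 50.7054 mph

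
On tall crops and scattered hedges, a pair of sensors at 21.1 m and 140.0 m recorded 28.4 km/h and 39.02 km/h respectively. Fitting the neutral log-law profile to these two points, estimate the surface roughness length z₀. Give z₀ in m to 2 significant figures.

Log law: V(z) ∝ ln(z/z₀). With r = V₁/V₂ = 28.4/39.02 = 0.72783,
r · ln(z₂/z₀) = ln(z₁/z₀) ⇒ ln z₀ = (ln z₁ − r·ln z₂)/(1 − r)
ln z₀ = (3.04927 − 0.72783×4.94164) / 0.27217 = -2.0113
z₀ = exp(-2.0113) = 0.1338 m

z₀ ≈ 0.13 m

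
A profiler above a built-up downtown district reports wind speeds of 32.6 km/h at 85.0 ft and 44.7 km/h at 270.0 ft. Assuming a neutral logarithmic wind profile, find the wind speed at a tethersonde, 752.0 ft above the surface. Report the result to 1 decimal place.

55.4 km/h

Log law: V ∝ ln(z/z₀). From the pair, with r = V₁/V₂ = 0.72931,
ln z₀ = (ln z₁ − r·ln z₂)/(1 − r) = (4.4427 − 0.72931×5.5984)/0.27069 = 1.3288 → z₀ = 3.776 ft
V₃ = V₁ · ln(z₃/z₀)/ln(z₁/z₀) = 32.6 × 5.2940/3.1139 = 55.4238 km/h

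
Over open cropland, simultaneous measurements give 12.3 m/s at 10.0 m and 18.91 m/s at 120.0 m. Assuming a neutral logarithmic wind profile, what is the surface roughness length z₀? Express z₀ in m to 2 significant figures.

Log law: V(z) ∝ ln(z/z₀). With r = V₁/V₂ = 12.3/18.91 = 0.65045,
r · ln(z₂/z₀) = ln(z₁/z₀) ⇒ ln z₀ = (ln z₁ − r·ln z₂)/(1 − r)
ln z₀ = (2.30259 − 0.65045×4.78749) / 0.34955 = -2.3214
z₀ = exp(-2.3214) = 0.09814 m

z₀ ≈ 0.098 m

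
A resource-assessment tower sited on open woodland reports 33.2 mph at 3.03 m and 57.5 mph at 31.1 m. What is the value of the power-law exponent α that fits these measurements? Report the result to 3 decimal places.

α ≈ 0.236

Power law: V₂/V₁ = (z₂/z₁)^α ⇒ α = ln(V₂/V₁) / ln(z₂/z₁)
α = ln(57.5/33.2) / ln(31.1/3.03) = ln(1.7319) / ln(10.2640)
  = 0.54924 / 2.32865 = 0.23586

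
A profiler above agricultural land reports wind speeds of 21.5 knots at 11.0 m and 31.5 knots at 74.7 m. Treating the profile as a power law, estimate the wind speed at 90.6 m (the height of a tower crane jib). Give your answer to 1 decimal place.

First find α: α = ln(V₂/V₁)/ln(z₂/z₁) = ln(31.5/21.5)/ln(74.7/11.0) = 0.38193/1.91558 = 0.1994
Extrapolate from 74.7 m to 90.6 m: V₃ = 31.5 × (90.6/74.7)^0.1994 = 31.5 × 1.0392 = 32.7356 knots

32.7 knots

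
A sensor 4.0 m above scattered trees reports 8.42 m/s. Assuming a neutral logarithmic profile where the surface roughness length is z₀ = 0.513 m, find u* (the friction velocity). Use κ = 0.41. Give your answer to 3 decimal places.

Log law: V(z) = (u*/κ) · ln(z/z₀) ⇒ u* = κ · V / ln(z/z₀)
u* = 0.41 × 8.42 / ln(4.0/0.513) = 0.41 × 8.42 / 2.0538
   = 3.4522 / 2.0538 = 1.6809 m/s

u* ≈ 1.681 m/s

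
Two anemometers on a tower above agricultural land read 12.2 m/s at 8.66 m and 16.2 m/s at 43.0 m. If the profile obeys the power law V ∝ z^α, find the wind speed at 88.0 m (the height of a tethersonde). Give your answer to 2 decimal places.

First find α: α = ln(V₂/V₁)/ln(z₂/z₁) = ln(16.2/12.2)/ln(43.0/8.66) = 0.28358/1.60249 = 0.1770
Extrapolate from 43.0 m to 88.0 m: V₃ = 16.2 × (88.0/43.0)^0.1770 = 16.2 × 1.1351 = 18.3887 m/s

18.39 m/s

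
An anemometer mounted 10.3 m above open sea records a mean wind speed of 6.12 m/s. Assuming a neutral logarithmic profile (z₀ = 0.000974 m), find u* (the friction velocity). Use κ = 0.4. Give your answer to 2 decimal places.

u* ≈ 0.26 m/s

Log law: V(z) = (u*/κ) · ln(z/z₀) ⇒ u* = κ · V / ln(z/z₀)
u* = 0.4 × 6.12 / ln(10.3/0.000974) = 0.4 × 6.12 / 9.2662
   = 2.4480 / 9.2662 = 0.2642 m/s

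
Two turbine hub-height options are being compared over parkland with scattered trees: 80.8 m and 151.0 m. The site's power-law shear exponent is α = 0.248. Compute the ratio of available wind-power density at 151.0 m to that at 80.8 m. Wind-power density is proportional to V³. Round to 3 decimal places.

Speed ratio: V_B/V_A = (z_B/z_A)^α = (151.0/80.8)^0.248 = (1.8688)^0.248 = 1.16775
Power-density ratio: P_B/P_A = (V_B/V_A)³ = (1.16775)³ = 1.59237

1.592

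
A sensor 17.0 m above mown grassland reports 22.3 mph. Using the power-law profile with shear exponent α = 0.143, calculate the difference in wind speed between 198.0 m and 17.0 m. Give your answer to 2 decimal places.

9.38 mph

Power law: V₂ = V₁ · (z₂/z₁)^α = 22.3 × (11.6471)^0.143 = 31.6792 mph
ΔV = 31.6792 − 22.3 = 9.3792 mph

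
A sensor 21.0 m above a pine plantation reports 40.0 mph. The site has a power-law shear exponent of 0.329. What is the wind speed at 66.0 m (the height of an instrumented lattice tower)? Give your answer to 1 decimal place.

Power-law profile: V₂ = V₁ · (z₂/z₁)^α
V₂ = 40.0 × (66.0/21.0)^0.329 = 40.0 × (3.1429)^0.329
    = 40.0 × 1.4575 = 58.3015 mph

58.3 mph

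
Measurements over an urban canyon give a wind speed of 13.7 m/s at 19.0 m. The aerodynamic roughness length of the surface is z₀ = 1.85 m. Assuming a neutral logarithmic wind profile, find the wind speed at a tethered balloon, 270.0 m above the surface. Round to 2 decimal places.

Log law: V(z) ∝ ln(z/z₀), so V₂/V₁ = ln(z₂/z₀) / ln(z₁/z₀).
ln(270.0/1.85) = 4.9832, ln(19.0/1.85) = 2.3293
V₂ = 13.7 × 4.9832/2.3293 = 13.7 × 2.1394 = 29.3100 m/s

29.31 m/s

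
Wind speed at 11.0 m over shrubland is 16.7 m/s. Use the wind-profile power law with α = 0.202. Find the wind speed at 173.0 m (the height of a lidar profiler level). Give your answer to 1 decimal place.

Power-law profile: V₂ = V₁ · (z₂/z₁)^α
V₂ = 16.7 × (173.0/11.0)^0.202 = 16.7 × (15.7273)^0.202
    = 16.7 × 1.7447 = 29.1367 m/s

29.1 m/s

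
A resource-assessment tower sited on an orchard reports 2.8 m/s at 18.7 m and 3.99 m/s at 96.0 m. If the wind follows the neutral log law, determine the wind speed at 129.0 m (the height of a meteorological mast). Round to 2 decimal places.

Log law: V ∝ ln(z/z₀). From the pair, with r = V₁/V₂ = 0.70175,
ln z₀ = (ln z₁ − r·ln z₂)/(1 − r) = (2.9285 − 0.70175×4.5643)/0.29825 = -0.9205 → z₀ = 0.3983 m
V₃ = V₁ · ln(z₃/z₀)/ln(z₁/z₀) = 2.8 × 5.7803/3.8490 = 4.2049 m/s

4.20 m/s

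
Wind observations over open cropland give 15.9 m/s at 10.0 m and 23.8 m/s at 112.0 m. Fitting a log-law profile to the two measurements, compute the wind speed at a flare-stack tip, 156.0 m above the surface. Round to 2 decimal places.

24.88 m/s

Log law: V ∝ ln(z/z₀). From the pair, with r = V₁/V₂ = 0.66807,
ln z₀ = (ln z₁ − r·ln z₂)/(1 − r) = (2.3026 − 0.66807×4.7185)/0.33193 = -2.5598 → z₀ = 0.07732 m
V₃ = V₁ · ln(z₃/z₀)/ln(z₁/z₀) = 15.9 × 7.6097/4.8624 = 24.8835 m/s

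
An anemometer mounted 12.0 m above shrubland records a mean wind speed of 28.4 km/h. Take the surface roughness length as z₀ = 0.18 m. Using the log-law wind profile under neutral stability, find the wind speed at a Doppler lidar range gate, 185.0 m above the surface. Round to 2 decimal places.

Log law: V(z) ∝ ln(z/z₀), so V₂/V₁ = ln(z₂/z₀) / ln(z₁/z₀).
ln(185.0/0.18) = 6.9352, ln(12.0/0.18) = 4.1997
V₂ = 28.4 × 6.9352/4.1997 = 28.4 × 1.6513 = 46.8981 km/h

46.90 km/h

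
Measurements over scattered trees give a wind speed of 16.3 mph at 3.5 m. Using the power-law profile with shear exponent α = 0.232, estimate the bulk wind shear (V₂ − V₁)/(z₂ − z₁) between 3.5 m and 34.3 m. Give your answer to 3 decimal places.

0.369 mph/m

Power law: V₂ = V₁ · (z₂/z₁)^α = 16.3 × (9.8000)^0.232 = 27.6791 mph
ΔV/Δz = (27.6791 − 16.3)/(34.3 − 3.5) = 11.3791/30.8000 = 0.36945 mph/m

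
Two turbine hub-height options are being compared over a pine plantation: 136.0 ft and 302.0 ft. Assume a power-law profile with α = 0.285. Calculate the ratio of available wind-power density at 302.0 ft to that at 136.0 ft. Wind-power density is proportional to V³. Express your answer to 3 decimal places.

1.978

Speed ratio: V_B/V_A = (z_B/z_A)^α = (302.0/136.0)^0.285 = (2.2206)^0.285 = 1.25529
Power-density ratio: P_B/P_A = (V_B/V_A)³ = (1.25529)³ = 1.97802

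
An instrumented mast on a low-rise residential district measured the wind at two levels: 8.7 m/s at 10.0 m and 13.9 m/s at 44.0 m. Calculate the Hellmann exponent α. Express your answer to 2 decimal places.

α ≈ 0.32

Power law: V₂/V₁ = (z₂/z₁)^α ⇒ α = ln(V₂/V₁) / ln(z₂/z₁)
α = ln(13.9/8.7) / ln(44.0/10.0) = ln(1.5977) / ln(4.4000)
  = 0.46857 / 1.48160 = 0.31626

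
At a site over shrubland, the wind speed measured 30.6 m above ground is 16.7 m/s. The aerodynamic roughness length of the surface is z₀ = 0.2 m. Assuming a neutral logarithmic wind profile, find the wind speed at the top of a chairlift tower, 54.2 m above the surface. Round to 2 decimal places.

18.60 m/s

Log law: V(z) ∝ ln(z/z₀), so V₂/V₁ = ln(z₂/z₀) / ln(z₁/z₀).
ln(54.2/0.2) = 5.6021, ln(30.6/0.2) = 5.0304
V₂ = 16.7 × 5.6021/5.0304 = 16.7 × 1.1136 = 18.5979 m/s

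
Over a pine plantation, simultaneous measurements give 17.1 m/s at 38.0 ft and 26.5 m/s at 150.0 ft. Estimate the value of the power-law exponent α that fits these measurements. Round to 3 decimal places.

Power law: V₂/V₁ = (z₂/z₁)^α ⇒ α = ln(V₂/V₁) / ln(z₂/z₁)
α = ln(26.5/17.1) / ln(150.0/38.0) = ln(1.5497) / ln(3.9474)
  = 0.43807 / 1.37305 = 0.31905

α ≈ 0.319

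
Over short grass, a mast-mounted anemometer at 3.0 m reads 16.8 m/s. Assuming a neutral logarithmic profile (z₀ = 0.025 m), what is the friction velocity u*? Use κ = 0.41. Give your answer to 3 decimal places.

u* ≈ 1.439 m/s

Log law: V(z) = (u*/κ) · ln(z/z₀) ⇒ u* = κ · V / ln(z/z₀)
u* = 0.41 × 16.8 / ln(3.0/0.025) = 0.41 × 16.8 / 4.7875
   = 6.8880 / 4.7875 = 1.4387 m/s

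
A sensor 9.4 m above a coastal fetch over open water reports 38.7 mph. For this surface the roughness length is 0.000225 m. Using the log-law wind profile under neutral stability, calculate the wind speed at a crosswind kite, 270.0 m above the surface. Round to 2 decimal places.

Log law: V(z) ∝ ln(z/z₀), so V₂/V₁ = ln(z₂/z₀) / ln(z₁/z₀).
ln(270.0/0.000225) = 13.9978, ln(9.4/0.000225) = 10.6401
V₂ = 38.7 × 13.9978/10.6401 = 38.7 × 1.3156 = 50.9126 mph

50.91 mph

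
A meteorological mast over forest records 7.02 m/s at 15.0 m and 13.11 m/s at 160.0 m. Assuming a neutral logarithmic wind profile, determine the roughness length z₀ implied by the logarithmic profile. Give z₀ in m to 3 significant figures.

Log law: V(z) ∝ ln(z/z₀). With r = V₁/V₂ = 7.02/13.11 = 0.53547,
r · ln(z₂/z₀) = ln(z₁/z₀) ⇒ ln z₀ = (ln z₁ − r·ln z₂)/(1 − r)
ln z₀ = (2.70805 − 0.53547×5.07517) / 0.46453 = -0.0206
z₀ = exp(-0.0206) = 0.9797 m

z₀ ≈ 0.980 m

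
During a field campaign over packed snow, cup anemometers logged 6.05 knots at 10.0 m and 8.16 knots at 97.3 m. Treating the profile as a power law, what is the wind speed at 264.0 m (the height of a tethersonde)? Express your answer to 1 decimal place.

First find α: α = ln(V₂/V₁)/ln(z₂/z₁) = ln(8.16/6.05)/ln(97.3/10.0) = 0.29919/2.27521 = 0.1315
Extrapolate from 97.3 m to 264.0 m: V₃ = 8.16 × (264.0/97.3)^0.1315 = 8.16 × 1.1403 = 9.3045 knots

9.3 knots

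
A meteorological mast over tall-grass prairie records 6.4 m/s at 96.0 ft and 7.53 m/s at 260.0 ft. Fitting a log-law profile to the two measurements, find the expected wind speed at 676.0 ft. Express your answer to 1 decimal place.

Log law: V ∝ ln(z/z₀). From the pair, with r = V₁/V₂ = 0.84993,
ln z₀ = (ln z₁ − r·ln z₂)/(1 − r) = (4.5643 − 0.84993×5.5607)/0.15007 = -1.0786 → z₀ = 0.3401 ft
V₃ = V₁ · ln(z₃/z₀)/ln(z₁/z₀) = 6.4 × 7.5948/5.6430 = 8.6137 m/s

8.6 m/s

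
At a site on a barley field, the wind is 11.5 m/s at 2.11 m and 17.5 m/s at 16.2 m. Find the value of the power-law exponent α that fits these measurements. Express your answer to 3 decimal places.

Power law: V₂/V₁ = (z₂/z₁)^α ⇒ α = ln(V₂/V₁) / ln(z₂/z₁)
α = ln(17.5/11.5) / ln(16.2/2.11) = ln(1.5217) / ln(7.6777)
  = 0.41985 / 2.03832 = 0.20598

α ≈ 0.206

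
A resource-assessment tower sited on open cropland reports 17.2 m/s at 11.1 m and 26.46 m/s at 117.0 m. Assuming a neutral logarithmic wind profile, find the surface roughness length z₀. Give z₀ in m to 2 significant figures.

z₀ ≈ 0.14 m

Log law: V(z) ∝ ln(z/z₀). With r = V₁/V₂ = 17.2/26.46 = 0.65004,
r · ln(z₂/z₀) = ln(z₁/z₀) ⇒ ln z₀ = (ln z₁ − r·ln z₂)/(1 − r)
ln z₀ = (2.40695 − 0.65004×4.76217) / 0.34996 = -1.9678
z₀ = exp(-1.9678) = 0.1398 m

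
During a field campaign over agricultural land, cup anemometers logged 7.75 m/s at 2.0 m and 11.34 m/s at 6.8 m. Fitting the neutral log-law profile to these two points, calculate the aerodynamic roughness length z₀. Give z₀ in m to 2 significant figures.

Log law: V(z) ∝ ln(z/z₀). With r = V₁/V₂ = 7.75/11.34 = 0.68342,
r · ln(z₂/z₀) = ln(z₁/z₀) ⇒ ln z₀ = (ln z₁ − r·ln z₂)/(1 − r)
ln z₀ = (0.69315 − 0.68342×1.91692) / 0.31658 = -1.9487
z₀ = exp(-1.9487) = 0.1425 m

z₀ ≈ 0.14 m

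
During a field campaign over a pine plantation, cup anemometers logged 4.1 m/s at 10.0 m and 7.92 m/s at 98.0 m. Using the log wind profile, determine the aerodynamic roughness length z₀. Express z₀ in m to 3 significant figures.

z₀ ≈ 0.863 m

Log law: V(z) ∝ ln(z/z₀). With r = V₁/V₂ = 4.1/7.92 = 0.51768,
r · ln(z₂/z₀) = ln(z₁/z₀) ⇒ ln z₀ = (ln z₁ − r·ln z₂)/(1 − r)
ln z₀ = (2.30259 − 0.51768×4.58497) / 0.48232 = -0.1471
z₀ = exp(-0.1471) = 0.8632 m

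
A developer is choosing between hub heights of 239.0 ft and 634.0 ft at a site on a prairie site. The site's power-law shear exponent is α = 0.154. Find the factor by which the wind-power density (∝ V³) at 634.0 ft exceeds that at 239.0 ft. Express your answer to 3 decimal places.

1.569

Speed ratio: V_B/V_A = (z_B/z_A)^α = (634.0/239.0)^0.154 = (2.6527)^0.154 = 1.16211
Power-density ratio: P_B/P_A = (V_B/V_A)³ = (1.16211)³ = 1.56944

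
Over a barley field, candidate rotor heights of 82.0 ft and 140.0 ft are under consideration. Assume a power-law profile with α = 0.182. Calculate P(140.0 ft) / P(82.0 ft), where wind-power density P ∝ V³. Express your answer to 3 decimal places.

1.339

Speed ratio: V_B/V_A = (z_B/z_A)^α = (140.0/82.0)^0.182 = (1.7073)^0.182 = 1.10225
Power-density ratio: P_B/P_A = (V_B/V_A)³ = (1.10225)³ = 1.33919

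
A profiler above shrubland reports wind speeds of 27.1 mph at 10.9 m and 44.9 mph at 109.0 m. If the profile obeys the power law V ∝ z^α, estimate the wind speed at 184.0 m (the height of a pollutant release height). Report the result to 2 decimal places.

First find α: α = ln(V₂/V₁)/ln(z₂/z₁) = ln(44.9/27.1)/ln(109.0/10.9) = 0.50490/2.30259 = 0.2193
Extrapolate from 109.0 m to 184.0 m: V₃ = 44.9 × (184.0/109.0)^0.2193 = 44.9 × 1.1217 = 50.3626 mph

50.36 mph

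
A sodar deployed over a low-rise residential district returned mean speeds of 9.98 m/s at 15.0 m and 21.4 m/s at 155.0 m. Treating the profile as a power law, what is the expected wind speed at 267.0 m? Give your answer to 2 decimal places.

25.56 m/s

First find α: α = ln(V₂/V₁)/ln(z₂/z₁) = ln(21.4/9.98)/ln(155.0/15.0) = 0.76281/2.33537 = 0.3266
Extrapolate from 155.0 m to 267.0 m: V₃ = 21.4 × (267.0/155.0)^0.3266 = 21.4 × 1.1944 = 25.5598 m/s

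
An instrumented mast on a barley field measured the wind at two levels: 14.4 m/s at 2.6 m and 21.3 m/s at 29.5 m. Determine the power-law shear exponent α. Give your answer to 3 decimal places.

Power law: V₂/V₁ = (z₂/z₁)^α ⇒ α = ln(V₂/V₁) / ln(z₂/z₁)
α = ln(21.3/14.4) / ln(29.5/2.6) = ln(1.4792) / ln(11.3462)
  = 0.39148 / 2.42888 = 0.16118

α ≈ 0.161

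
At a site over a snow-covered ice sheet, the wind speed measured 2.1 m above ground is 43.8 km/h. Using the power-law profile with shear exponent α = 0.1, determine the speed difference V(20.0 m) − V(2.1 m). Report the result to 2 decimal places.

Power law: V₂ = V₁ · (z₂/z₁)^α = 43.8 × (9.5238)^0.1 = 54.8726 km/h
ΔV = 54.8726 − 43.8 = 11.0726 km/h

11.07 km/h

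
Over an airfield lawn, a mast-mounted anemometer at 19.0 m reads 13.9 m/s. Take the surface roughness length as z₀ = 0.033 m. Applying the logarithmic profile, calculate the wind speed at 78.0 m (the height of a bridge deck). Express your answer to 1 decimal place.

Log law: V(z) ∝ ln(z/z₀), so V₂/V₁ = ln(z₂/z₀) / ln(z₁/z₀).
ln(78.0/0.033) = 7.7680, ln(19.0/0.033) = 6.3557
V₂ = 13.9 × 7.7680/6.3557 = 13.9 × 1.2222 = 16.9887 m/s

17.0 m/s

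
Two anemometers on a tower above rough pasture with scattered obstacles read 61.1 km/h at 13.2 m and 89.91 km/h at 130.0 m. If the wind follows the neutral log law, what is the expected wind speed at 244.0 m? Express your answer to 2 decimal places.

97.84 km/h

Log law: V ∝ ln(z/z₀). From the pair, with r = V₁/V₂ = 0.67957,
ln z₀ = (ln z₁ − r·ln z₂)/(1 − r) = (2.5802 − 0.67957×4.8675)/0.32043 = -2.2707 → z₀ = 0.1032 m
V₃ = V₁ · ln(z₃/z₀)/ln(z₁/z₀) = 61.1 × 7.7679/4.8509 = 97.8406 km/h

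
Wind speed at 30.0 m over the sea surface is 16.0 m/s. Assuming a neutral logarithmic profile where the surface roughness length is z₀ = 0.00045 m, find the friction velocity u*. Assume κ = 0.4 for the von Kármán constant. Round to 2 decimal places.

Log law: V(z) = (u*/κ) · ln(z/z₀) ⇒ u* = κ · V / ln(z/z₀)
u* = 0.4 × 16.0 / ln(30.0/0.00045) = 0.4 × 16.0 / 11.1075
   = 6.4000 / 11.1075 = 0.5762 m/s

u* ≈ 0.58 m/s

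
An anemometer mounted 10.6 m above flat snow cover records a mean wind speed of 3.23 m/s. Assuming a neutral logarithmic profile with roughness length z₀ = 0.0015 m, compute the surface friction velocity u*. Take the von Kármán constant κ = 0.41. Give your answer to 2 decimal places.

Log law: V(z) = (u*/κ) · ln(z/z₀) ⇒ u* = κ · V / ln(z/z₀)
u* = 0.41 × 3.23 / ln(10.6/0.0015) = 0.41 × 3.23 / 8.8631
   = 1.3243 / 8.8631 = 0.1494 m/s

u* ≈ 0.15 m/s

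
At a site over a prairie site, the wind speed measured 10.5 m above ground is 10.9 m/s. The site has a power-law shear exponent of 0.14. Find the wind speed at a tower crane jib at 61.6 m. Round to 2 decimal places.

13.96 m/s

Power-law profile: V₂ = V₁ · (z₂/z₁)^α
V₂ = 10.9 × (61.6/10.5)^0.14 = 10.9 × (5.8667)^0.14
    = 10.9 × 1.2811 = 13.9637 m/s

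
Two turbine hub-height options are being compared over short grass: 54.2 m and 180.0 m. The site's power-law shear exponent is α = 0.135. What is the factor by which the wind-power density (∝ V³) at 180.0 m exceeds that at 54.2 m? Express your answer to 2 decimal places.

1.63

Speed ratio: V_B/V_A = (z_B/z_A)^α = (180.0/54.2)^0.135 = (3.3210)^0.135 = 1.17590
Power-density ratio: P_B/P_A = (V_B/V_A)³ = (1.17590)³ = 1.62598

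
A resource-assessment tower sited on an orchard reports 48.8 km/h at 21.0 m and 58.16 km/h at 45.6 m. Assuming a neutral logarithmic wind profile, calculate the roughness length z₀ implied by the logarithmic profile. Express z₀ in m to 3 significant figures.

z₀ ≈ 0.369 m

Log law: V(z) ∝ ln(z/z₀). With r = V₁/V₂ = 48.8/58.16 = 0.83906,
r · ln(z₂/z₀) = ln(z₁/z₀) ⇒ ln z₀ = (ln z₁ − r·ln z₂)/(1 − r)
ln z₀ = (3.04452 − 0.83906×3.81991) / 0.16094 = -0.9981
z₀ = exp(-0.9981) = 0.3686 m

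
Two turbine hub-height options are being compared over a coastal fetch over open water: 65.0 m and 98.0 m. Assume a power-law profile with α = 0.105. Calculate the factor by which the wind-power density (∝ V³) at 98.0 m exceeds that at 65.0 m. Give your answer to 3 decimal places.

Speed ratio: V_B/V_A = (z_B/z_A)^α = (98.0/65.0)^0.105 = (1.5077)^0.105 = 1.04405
Power-density ratio: P_B/P_A = (V_B/V_A)³ = (1.04405)³ = 1.13807

1.138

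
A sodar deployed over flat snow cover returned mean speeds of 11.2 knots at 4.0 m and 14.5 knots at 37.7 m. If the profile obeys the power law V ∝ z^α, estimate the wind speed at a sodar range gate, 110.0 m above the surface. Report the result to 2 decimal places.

16.40 knots

First find α: α = ln(V₂/V₁)/ln(z₂/z₁) = ln(14.5/11.2)/ln(37.7/4.0) = 0.25823/2.24337 = 0.1151
Extrapolate from 37.7 m to 110.0 m: V₃ = 14.5 × (110.0/37.7)^0.1151 = 14.5 × 1.1312 = 16.4021 knots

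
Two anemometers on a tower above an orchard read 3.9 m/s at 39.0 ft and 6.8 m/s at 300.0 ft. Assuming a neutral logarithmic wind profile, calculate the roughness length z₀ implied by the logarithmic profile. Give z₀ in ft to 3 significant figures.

Log law: V(z) ∝ ln(z/z₀). With r = V₁/V₂ = 3.9/6.8 = 0.57353,
r · ln(z₂/z₀) = ln(z₁/z₀) ⇒ ln z₀ = (ln z₁ − r·ln z₂)/(1 − r)
ln z₀ = (3.66356 − 0.57353×5.70378) / 0.42647 = 0.9198
z₀ = exp(0.9198) = 2.509 ft

z₀ ≈ 2.51 ft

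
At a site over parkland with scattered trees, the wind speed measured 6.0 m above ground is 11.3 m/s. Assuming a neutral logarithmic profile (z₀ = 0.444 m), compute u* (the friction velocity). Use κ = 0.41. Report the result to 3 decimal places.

u* ≈ 1.779 m/s

Log law: V(z) = (u*/κ) · ln(z/z₀) ⇒ u* = κ · V / ln(z/z₀)
u* = 0.41 × 11.3 / ln(6.0/0.444) = 0.41 × 11.3 / 2.6037
   = 4.6330 / 2.6037 = 1.7794 m/s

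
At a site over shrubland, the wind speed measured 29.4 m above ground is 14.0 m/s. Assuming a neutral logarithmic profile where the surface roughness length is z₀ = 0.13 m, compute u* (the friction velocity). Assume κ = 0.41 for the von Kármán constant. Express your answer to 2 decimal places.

Log law: V(z) = (u*/κ) · ln(z/z₀) ⇒ u* = κ · V / ln(z/z₀)
u* = 0.41 × 14.0 / ln(29.4/0.13) = 0.41 × 14.0 / 5.4212
   = 5.7400 / 5.4212 = 1.0588 m/s

u* ≈ 1.06 m/s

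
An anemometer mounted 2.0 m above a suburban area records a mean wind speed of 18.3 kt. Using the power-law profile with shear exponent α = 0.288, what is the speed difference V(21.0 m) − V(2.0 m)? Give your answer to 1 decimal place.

17.7 kt

Power law: V₂ = V₁ · (z₂/z₁)^α = 18.3 × (10.5000)^0.288 = 36.0208 kt
ΔV = 36.0208 − 18.3 = 17.7208 kt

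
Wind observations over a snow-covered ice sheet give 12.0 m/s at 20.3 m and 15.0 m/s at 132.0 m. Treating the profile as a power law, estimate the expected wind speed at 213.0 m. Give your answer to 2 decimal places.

15.88 m/s

First find α: α = ln(V₂/V₁)/ln(z₂/z₁) = ln(15.0/12.0)/ln(132.0/20.3) = 0.22314/1.87218 = 0.1192
Extrapolate from 132.0 m to 213.0 m: V₃ = 15.0 × (213.0/132.0)^0.1192 = 15.0 × 1.0587 = 15.8803 m/s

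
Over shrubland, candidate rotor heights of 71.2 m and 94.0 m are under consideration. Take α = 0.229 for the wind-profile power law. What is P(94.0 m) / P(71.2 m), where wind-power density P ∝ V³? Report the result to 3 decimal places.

Speed ratio: V_B/V_A = (z_B/z_A)^α = (94.0/71.2)^0.229 = (1.3202)^0.229 = 1.06568
Power-density ratio: P_B/P_A = (V_B/V_A)³ = (1.06568)³ = 1.21028

1.210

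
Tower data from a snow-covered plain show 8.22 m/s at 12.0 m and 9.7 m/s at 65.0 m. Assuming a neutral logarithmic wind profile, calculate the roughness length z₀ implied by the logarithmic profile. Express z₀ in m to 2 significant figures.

Log law: V(z) ∝ ln(z/z₀). With r = V₁/V₂ = 8.22/9.7 = 0.84742,
r · ln(z₂/z₀) = ln(z₁/z₀) ⇒ ln z₀ = (ln z₁ − r·ln z₂)/(1 − r)
ln z₀ = (2.48491 − 0.84742×4.17439) / 0.15258 = -6.8986
z₀ = exp(-6.8986) = 0.001009 m

z₀ ≈ 0.0010 m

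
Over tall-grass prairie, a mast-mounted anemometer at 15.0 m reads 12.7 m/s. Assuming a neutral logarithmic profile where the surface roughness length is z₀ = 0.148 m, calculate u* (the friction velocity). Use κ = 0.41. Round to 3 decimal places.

Log law: V(z) = (u*/κ) · ln(z/z₀) ⇒ u* = κ · V / ln(z/z₀)
u* = 0.41 × 12.7 / ln(15.0/0.148) = 0.41 × 12.7 / 4.6186
   = 5.2070 / 4.6186 = 1.1274 m/s

u* ≈ 1.127 m/s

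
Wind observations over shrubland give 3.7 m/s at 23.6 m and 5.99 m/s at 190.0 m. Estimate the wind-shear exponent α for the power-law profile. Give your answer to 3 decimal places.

Power law: V₂/V₁ = (z₂/z₁)^α ⇒ α = ln(V₂/V₁) / ln(z₂/z₁)
α = ln(5.99/3.7) / ln(190.0/23.6) = ln(1.6189) / ln(8.0508)
  = 0.48176 / 2.08578 = 0.23097

α ≈ 0.231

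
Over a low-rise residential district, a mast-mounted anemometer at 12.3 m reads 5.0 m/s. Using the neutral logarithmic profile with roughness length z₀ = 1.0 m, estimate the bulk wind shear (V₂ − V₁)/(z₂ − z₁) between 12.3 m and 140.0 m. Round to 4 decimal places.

Log law: V₂ = V₁ · ln(z₂/z₀)/ln(z₁/z₀) = 5.0 × 4.9416/2.5096 = 9.8455 m/s
ΔV/Δz = (9.8455 − 5.0)/(140.0 − 12.3) = 4.8455/127.7000 = 0.03794 m/s/m

0.0379 m/s/m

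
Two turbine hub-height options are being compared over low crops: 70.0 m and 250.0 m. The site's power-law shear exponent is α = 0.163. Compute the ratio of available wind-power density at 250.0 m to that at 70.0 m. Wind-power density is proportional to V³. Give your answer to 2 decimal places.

1.86

Speed ratio: V_B/V_A = (z_B/z_A)^α = (250.0/70.0)^0.163 = (3.5714)^0.163 = 1.23059
Power-density ratio: P_B/P_A = (V_B/V_A)³ = (1.23059)³ = 1.86354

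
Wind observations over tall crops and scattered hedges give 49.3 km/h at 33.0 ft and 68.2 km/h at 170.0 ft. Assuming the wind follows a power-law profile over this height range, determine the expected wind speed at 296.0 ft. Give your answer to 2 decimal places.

First find α: α = ln(V₂/V₁)/ln(z₂/z₁) = ln(68.2/49.3)/ln(170.0/33.0) = 0.32452/1.63929 = 0.1980
Extrapolate from 170.0 ft to 296.0 ft: V₃ = 68.2 × (296.0/170.0)^0.1980 = 68.2 × 1.1160 = 76.1137 km/h

76.11 km/h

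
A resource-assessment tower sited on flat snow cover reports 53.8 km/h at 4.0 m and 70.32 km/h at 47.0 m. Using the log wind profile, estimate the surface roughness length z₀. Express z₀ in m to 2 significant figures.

Log law: V(z) ∝ ln(z/z₀). With r = V₁/V₂ = 53.8/70.32 = 0.76507,
r · ln(z₂/z₀) = ln(z₁/z₀) ⇒ ln z₀ = (ln z₁ − r·ln z₂)/(1 − r)
ln z₀ = (1.38629 − 0.76507×3.85015) / 0.23493 = -6.6376
z₀ = exp(-6.6376) = 0.001310 m

z₀ ≈ 0.0013 m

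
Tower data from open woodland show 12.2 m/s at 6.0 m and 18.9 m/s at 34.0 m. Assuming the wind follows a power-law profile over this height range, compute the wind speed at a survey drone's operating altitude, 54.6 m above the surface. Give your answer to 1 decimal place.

21.3 m/s

First find α: α = ln(V₂/V₁)/ln(z₂/z₁) = ln(18.9/12.2)/ln(34.0/6.0) = 0.43773/1.73460 = 0.2523
Extrapolate from 34.0 m to 54.6 m: V₃ = 18.9 × (54.6/34.0)^0.2523 = 18.9 × 1.1270 = 21.2997 m/s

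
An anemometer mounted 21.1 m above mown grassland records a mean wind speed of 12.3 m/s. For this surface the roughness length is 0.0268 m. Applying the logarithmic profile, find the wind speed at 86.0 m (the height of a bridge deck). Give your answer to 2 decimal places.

Log law: V(z) ∝ ln(z/z₀), so V₂/V₁ = ln(z₂/z₀) / ln(z₁/z₀).
ln(86.0/0.0268) = 8.0737, ln(21.1/0.0268) = 6.6686
V₂ = 12.3 × 8.0737/6.6686 = 12.3 × 1.2107 = 14.8916 m/s

14.89 m/s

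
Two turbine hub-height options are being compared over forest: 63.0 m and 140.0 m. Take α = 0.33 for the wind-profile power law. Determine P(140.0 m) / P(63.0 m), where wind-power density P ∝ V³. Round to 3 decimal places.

Speed ratio: V_B/V_A = (z_B/z_A)^α = (140.0/63.0)^0.33 = (2.2222)^0.33 = 1.30149
Power-density ratio: P_B/P_A = (V_B/V_A)³ = (1.30149)³ = 2.20455

2.205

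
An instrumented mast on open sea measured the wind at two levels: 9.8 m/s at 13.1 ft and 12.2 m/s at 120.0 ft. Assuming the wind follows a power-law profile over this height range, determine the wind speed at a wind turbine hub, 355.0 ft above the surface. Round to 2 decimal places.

13.58 m/s

First find α: α = ln(V₂/V₁)/ln(z₂/z₁) = ln(12.2/9.8)/ln(120.0/13.1) = 0.21905/2.21488 = 0.0989
Extrapolate from 120.0 ft to 355.0 ft: V₃ = 12.2 × (355.0/120.0)^0.0989 = 12.2 × 1.1132 = 13.5815 m/s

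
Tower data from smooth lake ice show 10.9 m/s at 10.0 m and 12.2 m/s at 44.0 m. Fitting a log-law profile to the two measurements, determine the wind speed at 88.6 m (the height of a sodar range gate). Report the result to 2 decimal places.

12.81 m/s

Log law: V ∝ ln(z/z₀). From the pair, with r = V₁/V₂ = 0.89344,
ln z₀ = (ln z₁ − r·ln z₂)/(1 − r) = (2.3026 − 0.89344×3.7842)/0.10656 = -10.1201 → z₀ = 0.00004026 m
V₃ = V₁ · ln(z₃/z₀)/ln(z₁/z₀) = 10.9 × 14.6042/12.4227 = 12.8141 m/s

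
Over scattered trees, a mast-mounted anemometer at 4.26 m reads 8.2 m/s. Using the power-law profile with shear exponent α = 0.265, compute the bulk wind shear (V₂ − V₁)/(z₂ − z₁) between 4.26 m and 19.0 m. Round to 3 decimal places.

Power law: V₂ = V₁ · (z₂/z₁)^α = 8.2 × (4.4601)^0.265 = 12.1868 m/s
ΔV/Δz = (12.1868 − 8.2)/(19.0 − 4.26) = 3.9868/14.7400 = 0.27048 m/s/m

0.270 m/s/m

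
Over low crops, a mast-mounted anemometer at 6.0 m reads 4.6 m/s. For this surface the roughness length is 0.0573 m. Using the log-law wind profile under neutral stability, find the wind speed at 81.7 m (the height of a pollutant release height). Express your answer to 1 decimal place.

7.2 m/s

Log law: V(z) ∝ ln(z/z₀), so V₂/V₁ = ln(z₂/z₀) / ln(z₁/z₀).
ln(81.7/0.0573) = 7.2625, ln(6.0/0.0573) = 4.6512
V₂ = 4.6 × 7.2625/4.6512 = 4.6 × 1.5614 = 7.1825 m/s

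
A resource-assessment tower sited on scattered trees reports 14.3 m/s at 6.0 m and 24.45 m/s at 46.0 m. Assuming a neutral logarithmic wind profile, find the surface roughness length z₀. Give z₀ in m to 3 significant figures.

Log law: V(z) ∝ ln(z/z₀). With r = V₁/V₂ = 14.3/24.45 = 0.58487,
r · ln(z₂/z₀) = ln(z₁/z₀) ⇒ ln z₀ = (ln z₁ − r·ln z₂)/(1 − r)
ln z₀ = (1.79176 − 0.58487×3.82864) / 0.41513 = -1.0779
z₀ = exp(-1.0779) = 0.3403 m

z₀ ≈ 0.340 m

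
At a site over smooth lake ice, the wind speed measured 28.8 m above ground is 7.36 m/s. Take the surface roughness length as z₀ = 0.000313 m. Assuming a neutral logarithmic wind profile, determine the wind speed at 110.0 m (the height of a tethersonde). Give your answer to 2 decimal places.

8.22 m/s

Log law: V(z) ∝ ln(z/z₀), so V₂/V₁ = ln(z₂/z₀) / ln(z₁/z₀).
ln(110.0/0.000313) = 12.7698, ln(28.8/0.000313) = 11.4297
V₂ = 7.36 × 12.7698/11.4297 = 7.36 × 1.1172 = 8.2229 m/s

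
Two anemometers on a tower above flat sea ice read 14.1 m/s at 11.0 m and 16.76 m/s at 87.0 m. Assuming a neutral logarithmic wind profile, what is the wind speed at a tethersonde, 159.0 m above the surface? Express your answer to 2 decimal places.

17.54 m/s

Log law: V ∝ ln(z/z₀). From the pair, with r = V₁/V₂ = 0.84129,
ln z₀ = (ln z₁ − r·ln z₂)/(1 − r) = (2.3979 − 0.84129×4.4659)/0.15871 = -8.5641 → z₀ = 0.0001908 m
V₃ = V₁ · ln(z₃/z₀)/ln(z₁/z₀) = 14.1 × 13.6330/10.9620 = 17.5356 m/s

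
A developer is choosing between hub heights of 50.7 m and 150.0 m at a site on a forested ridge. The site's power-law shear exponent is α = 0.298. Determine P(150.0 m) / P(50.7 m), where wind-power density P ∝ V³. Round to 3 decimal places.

Speed ratio: V_B/V_A = (z_B/z_A)^α = (150.0/50.7)^0.298 = (2.9586)^0.298 = 1.38160
Power-density ratio: P_B/P_A = (V_B/V_A)³ = (1.38160)³ = 2.63723

2.637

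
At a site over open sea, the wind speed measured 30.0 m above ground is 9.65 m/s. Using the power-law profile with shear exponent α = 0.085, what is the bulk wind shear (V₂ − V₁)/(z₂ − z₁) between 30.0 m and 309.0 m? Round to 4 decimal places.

Power law: V₂ = V₁ · (z₂/z₁)^α = 9.65 × (10.3000)^0.085 = 11.7657 m/s
ΔV/Δz = (11.7657 − 9.65)/(309.0 − 30.0) = 2.1157/279.0000 = 0.00758 m/s/m

0.0076 m/s/m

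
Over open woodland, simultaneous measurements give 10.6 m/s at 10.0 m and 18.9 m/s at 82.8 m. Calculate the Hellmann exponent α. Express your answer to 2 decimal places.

Power law: V₂/V₁ = (z₂/z₁)^α ⇒ α = ln(V₂/V₁) / ln(z₂/z₁)
α = ln(18.9/10.6) / ln(82.8/10.0) = ln(1.7830) / ln(8.2800)
  = 0.57831 / 2.11384 = 0.27358

α ≈ 0.27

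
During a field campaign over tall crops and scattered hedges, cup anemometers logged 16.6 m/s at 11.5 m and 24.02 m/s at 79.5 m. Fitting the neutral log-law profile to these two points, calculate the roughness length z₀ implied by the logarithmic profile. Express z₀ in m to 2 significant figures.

Log law: V(z) ∝ ln(z/z₀). With r = V₁/V₂ = 16.6/24.02 = 0.69109,
r · ln(z₂/z₀) = ln(z₁/z₀) ⇒ ln z₀ = (ln z₁ − r·ln z₂)/(1 − r)
ln z₀ = (2.44235 − 0.69109×4.37576) / 0.30891 = -1.8831
z₀ = exp(-1.8831) = 0.1521 m

z₀ ≈ 0.15 m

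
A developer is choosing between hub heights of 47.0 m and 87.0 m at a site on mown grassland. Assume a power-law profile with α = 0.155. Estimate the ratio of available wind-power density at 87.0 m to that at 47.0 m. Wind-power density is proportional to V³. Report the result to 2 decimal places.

1.33

Speed ratio: V_B/V_A = (z_B/z_A)^α = (87.0/47.0)^0.155 = (1.8511)^0.155 = 1.10015
Power-density ratio: P_B/P_A = (V_B/V_A)³ = (1.10015)³ = 1.33153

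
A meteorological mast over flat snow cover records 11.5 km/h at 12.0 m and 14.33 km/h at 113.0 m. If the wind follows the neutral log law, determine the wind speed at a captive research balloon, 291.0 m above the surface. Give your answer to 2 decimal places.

15.52 km/h

Log law: V ∝ ln(z/z₀). From the pair, with r = V₁/V₂ = 0.80251,
ln z₀ = (ln z₁ − r·ln z₂)/(1 − r) = (2.4849 − 0.80251×4.7274)/0.19749 = -6.6276 → z₀ = 0.001323 m
V₃ = V₁ · ln(z₃/z₀)/ln(z₁/z₀) = 11.5 × 12.3010/9.1126 = 15.5238 km/h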